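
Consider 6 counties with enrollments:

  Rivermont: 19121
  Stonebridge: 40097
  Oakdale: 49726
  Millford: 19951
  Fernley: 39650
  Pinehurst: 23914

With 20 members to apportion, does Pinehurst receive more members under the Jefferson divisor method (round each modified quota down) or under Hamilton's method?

Jefferson: Rivermont 2, Stonebridge 4, Oakdale 6, Millford 2, Fernley 4, Pinehurst 2.
Hamilton: Rivermont 2, Stonebridge 4, Oakdale 5, Millford 2, Fernley 4, Pinehurst 3.
Pinehurst gets 2 under Jefferson and 3 under Hamilton.

Hamilton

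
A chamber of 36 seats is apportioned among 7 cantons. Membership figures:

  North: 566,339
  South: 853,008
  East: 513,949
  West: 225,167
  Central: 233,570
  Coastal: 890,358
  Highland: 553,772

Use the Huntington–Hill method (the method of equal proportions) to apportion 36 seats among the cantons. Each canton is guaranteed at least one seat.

With divisor 104164: modified quotas North 5.437, South 8.189, East 4.934, West 2.162, Central 2.242, Coastal 8.548, Highland 5.316.
Geometric-mean thresholds: North √(5·6)=5.477, South √(8·9)=8.485, East √(4·5)=4.472, West √(2·3)=2.449, Central √(2·3)=2.449, Coastal √(8·9)=8.485, Highland √(5·6)=5.477.
Each quota rounded against its threshold gives North 5, South 8, East 5, West 2, Central 2, Coastal 9, Highland 5 (total 36).

North 5, South 8, East 5, West 2, Central 2, Coastal 9, Highland 5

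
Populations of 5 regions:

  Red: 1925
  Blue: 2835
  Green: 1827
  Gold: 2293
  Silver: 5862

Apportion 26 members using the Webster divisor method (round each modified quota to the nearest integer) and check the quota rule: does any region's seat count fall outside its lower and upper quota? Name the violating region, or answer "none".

none

Standard quotas: Red 3.395, Blue 5.000, Green 3.222, Gold 4.044, Silver 10.339.
Webster allocation: Red 3, Blue 5, Green 3, Gold 4, Silver 11.
Every allocation lies between the lower and upper quota.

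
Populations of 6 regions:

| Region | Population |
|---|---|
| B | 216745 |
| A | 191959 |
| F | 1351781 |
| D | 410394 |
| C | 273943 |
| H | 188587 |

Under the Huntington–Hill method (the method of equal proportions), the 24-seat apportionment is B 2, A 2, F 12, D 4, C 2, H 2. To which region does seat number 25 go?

C

Priority for the next seat is population ÷ (√(s·(s+1))).
Priorities: B 88485.776, A 78366.934, F 108229.098, D 91766.888, C 111836.761, H 76990.320.
Highest priority: C.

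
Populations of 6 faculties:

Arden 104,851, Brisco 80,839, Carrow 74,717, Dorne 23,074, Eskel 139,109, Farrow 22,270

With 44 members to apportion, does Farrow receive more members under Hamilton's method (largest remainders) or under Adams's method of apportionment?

Adams

Hamilton: Arden 10, Brisco 8, Carrow 8, Dorne 2, Eskel 14, Farrow 2.
Adams: Arden 10, Brisco 8, Carrow 7, Dorne 3, Eskel 13, Farrow 3.
Farrow gets 2 under Hamilton and 3 under Adams.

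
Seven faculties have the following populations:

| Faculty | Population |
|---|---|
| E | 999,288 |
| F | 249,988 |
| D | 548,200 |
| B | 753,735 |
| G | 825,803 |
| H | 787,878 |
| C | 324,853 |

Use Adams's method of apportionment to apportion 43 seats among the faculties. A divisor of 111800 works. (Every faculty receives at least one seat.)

E 9; F 3; D 5; B 7; G 8; H 8; C 3

With modified divisor 111800: modified quotas E 8.938, F 2.236, D 4.903, B 6.742, G 7.386, H 7.047, C 2.906.
Rounding up: E 9, F 3, D 5, B 7, G 8, H 8, C 3 (total 43).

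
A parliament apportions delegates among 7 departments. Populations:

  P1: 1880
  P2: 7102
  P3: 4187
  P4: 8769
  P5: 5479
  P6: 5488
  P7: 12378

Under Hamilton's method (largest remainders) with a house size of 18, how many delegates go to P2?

The standard divisor is 45283/18 ≈ 2515.722.
Standard quotas: P1 0.7473, P2 2.8230, P3 1.6643, P4 3.4857, P5 2.1779, P6 2.1815, P7 4.9203.
Lower quotas: P1 0, P2 2, P3 1, P4 3, P5 2, P6 2, P7 4 (sum 14, leaving 4 seats).
Remainders in descending order: P7 0.9203, P2 0.8230, P1 0.7473, P3 0.6643, P4 0.4857, P6 0.1815, P5 0.1779.
Largest remainders: P7, P2, P1, P3 receive the extra seats.
P2 receives 3.

3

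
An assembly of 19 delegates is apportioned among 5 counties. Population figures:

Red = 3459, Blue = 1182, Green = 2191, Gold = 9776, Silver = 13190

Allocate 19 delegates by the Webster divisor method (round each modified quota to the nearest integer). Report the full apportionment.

Standard divisor 29798/19 ≈ 1568.316; standard quotas: Red 2.206, Blue 0.754, Green 1.397, Gold 6.233, Silver 8.410.
Rounding to the nearest integer gives 2, 1, 1, 6, 8 = 18 seats, so the divisor must be adjusted.
With modified divisor 1530: modified quotas Red 2.261, Blue 0.773, Green 1.432, Gold 6.390, Silver 8.621.
Rounding to the nearest integer: Red 2, Blue 1, Green 1, Gold 6, Silver 9 (total 19).

Red 2; Blue 1; Green 1; Gold 6; Silver 9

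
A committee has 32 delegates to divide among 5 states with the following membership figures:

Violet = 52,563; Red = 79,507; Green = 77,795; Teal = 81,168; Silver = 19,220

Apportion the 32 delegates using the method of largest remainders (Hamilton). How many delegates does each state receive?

Total 310253; standard divisor 310253/32 ≈ 9695.406.
Standard quotas: Violet 5.4214, Red 8.2005, Green 8.0239, Teal 8.3718, Silver 1.9824.
Lower quotas: Violet 5, Red 8, Green 8, Teal 8, Silver 1 (sum 30, leaving 2 seats).
Remainders in descending order: Silver 0.9824, Violet 0.4214, Teal 0.3718, Red 0.2005, Green 0.0239.
The surplus seats go to Silver, Violet.

Violet: 6; Red: 8; Green: 8; Teal: 8; Silver: 2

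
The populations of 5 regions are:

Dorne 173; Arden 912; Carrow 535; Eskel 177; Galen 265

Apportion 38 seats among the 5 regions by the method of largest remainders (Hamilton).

Dorne 3, Arden 17, Carrow 10, Eskel 3, Galen 5

The standard divisor is 2062/38 ≈ 54.263.
Standard quotas: Dorne 3.188, Arden 16.807, Carrow 9.859, Eskel 3.262, Galen 4.884.
Lower quotas: Dorne 3, Arden 16, Carrow 9, Eskel 3, Galen 4 (sum 35, leaving 3 seats).
Remainders in descending order: Galen 0.884, Carrow 0.859, Arden 0.807, Eskel 0.262, Dorne 0.188.
The surplus seats go to Galen, Carrow, Arden.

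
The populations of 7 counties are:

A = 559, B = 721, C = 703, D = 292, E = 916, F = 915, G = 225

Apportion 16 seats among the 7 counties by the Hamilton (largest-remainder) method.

Total 4331; standard divisor 4331/16 ≈ 270.688.
Standard quotas: A 2.065, B 2.664, C 2.597, D 1.079, E 3.384, F 3.380, G 0.831.
Lower quotas: A 2, B 2, C 2, D 1, E 3, F 3, G 0 (sum 13, leaving 3 seats).
Remainders in descending order: G 0.831, B 0.664, C 0.597, E 0.384, F 0.380, D 0.079, A 0.065.
The surplus seats go to G, B, C.

A 2, B 3, C 3, D 1, E 3, F 3, G 1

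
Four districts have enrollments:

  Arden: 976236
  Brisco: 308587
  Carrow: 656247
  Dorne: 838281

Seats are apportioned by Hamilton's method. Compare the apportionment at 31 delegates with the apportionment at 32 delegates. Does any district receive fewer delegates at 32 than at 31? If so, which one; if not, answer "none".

At 31 seats: Arden 11, Brisco 4, Carrow 7, Dorne 9.
At 32 seats: Arden 11, Brisco 3, Carrow 8, Dorne 10.
Brisco drops from 4 to 3.

Brisco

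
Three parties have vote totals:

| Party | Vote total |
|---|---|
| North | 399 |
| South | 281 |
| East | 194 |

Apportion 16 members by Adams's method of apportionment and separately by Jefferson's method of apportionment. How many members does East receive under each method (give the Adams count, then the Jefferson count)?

4 and 3

Adams: North 7, South 5, East 4.
Jefferson: North 8, South 5, East 3.
East gets 4 under Adams and 3 under Jefferson.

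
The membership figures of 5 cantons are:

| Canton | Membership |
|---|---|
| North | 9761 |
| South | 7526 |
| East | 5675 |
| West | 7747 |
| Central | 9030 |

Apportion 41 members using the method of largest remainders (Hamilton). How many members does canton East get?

Total 39739; standard divisor 39739/41 ≈ 969.244.
Standard quotas: North 10.0707, South 7.7648, East 5.8551, West 7.9928, Central 9.3165.
Lower quotas: North 10, South 7, East 5, West 7, Central 9 (sum 38, leaving 3 seats).
Remainders in descending order: West 0.9928, East 0.8551, South 0.7648, Central 0.3165, North 0.0707.
Largest remainders: West, East, South receive the extra seats.
East receives 6.

6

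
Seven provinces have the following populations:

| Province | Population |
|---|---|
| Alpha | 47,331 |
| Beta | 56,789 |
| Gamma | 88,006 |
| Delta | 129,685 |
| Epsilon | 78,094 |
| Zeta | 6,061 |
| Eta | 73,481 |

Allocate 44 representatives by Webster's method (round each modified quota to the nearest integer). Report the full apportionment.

Standard divisor 479447/44 ≈ 10896.523; standard quotas: Alpha 4.344, Beta 5.212, Gamma 8.077, Delta 11.902, Epsilon 7.167, Zeta 0.556, Eta 6.744.
Rounding to the nearest integer gives Alpha 4, Beta 5, Gamma 8, Delta 12, Epsilon 7, Zeta 1, Eta 7 — total 44, matching the house size, so no adjustment is needed.

Alpha: 4, Beta: 5, Gamma: 8, Delta: 12, Epsilon: 7, Zeta: 1, Eta: 7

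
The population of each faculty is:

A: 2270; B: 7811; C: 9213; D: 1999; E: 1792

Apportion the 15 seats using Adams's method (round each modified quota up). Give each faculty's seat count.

Standard divisor 23085/15 ≈ 1539; standard quotas: A 1.475, B 5.075, C 5.986, D 1.299, E 1.164.
Rounding up gives 2, 6, 6, 2, 2 = 18 seats, so the divisor must be adjusted.
With modified divisor 1900: modified quotas A 1.195, B 4.111, C 4.849, D 1.052, E 0.943.
Rounding up: A 2, B 5, C 5, D 2, E 1 (total 15).

A 2, B 5, C 5, D 2, E 1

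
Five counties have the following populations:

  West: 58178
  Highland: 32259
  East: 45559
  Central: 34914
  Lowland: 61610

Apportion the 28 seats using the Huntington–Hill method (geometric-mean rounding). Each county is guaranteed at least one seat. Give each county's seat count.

West=7, Highland=4, East=6, Central=4, Lowland=7

With divisor 8275: modified quotas West 7.031, Highland 3.898, East 5.506, Central 4.219, Lowland 7.445.
Geometric-mean thresholds: West √(7·8)=7.483, Highland √(3·4)=3.464, East √(5·6)=5.477, Central √(4·5)=4.472, Lowland √(7·8)=7.483.
Each quota rounded against its threshold gives West 7, Highland 4, East 6, Central 4, Lowland 7 (total 28).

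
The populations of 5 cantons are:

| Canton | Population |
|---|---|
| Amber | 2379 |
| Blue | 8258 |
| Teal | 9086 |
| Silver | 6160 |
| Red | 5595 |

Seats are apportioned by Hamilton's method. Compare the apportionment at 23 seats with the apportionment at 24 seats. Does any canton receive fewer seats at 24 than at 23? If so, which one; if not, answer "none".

none

At 23 seats: Amber 2, Blue 6, Teal 7, Silver 4, Red 4.
At 24 seats: Amber 2, Blue 6, Teal 7, Silver 5, Red 4.
No canton's allocation decreased.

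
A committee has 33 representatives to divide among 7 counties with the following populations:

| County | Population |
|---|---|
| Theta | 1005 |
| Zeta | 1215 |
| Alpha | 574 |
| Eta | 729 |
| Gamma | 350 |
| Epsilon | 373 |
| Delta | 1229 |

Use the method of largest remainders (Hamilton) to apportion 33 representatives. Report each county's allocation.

Theta=6; Zeta=7; Alpha=4; Eta=4; Gamma=2; Epsilon=2; Delta=8

The standard divisor is 5475/33 ≈ 165.909.
Standard quotas: Theta 6.058, Zeta 7.323, Alpha 3.460, Eta 4.394, Gamma 2.110, Epsilon 2.248, Delta 7.408.
Lower quotas: Theta 6, Zeta 7, Alpha 3, Eta 4, Gamma 2, Epsilon 2, Delta 7 (sum 31, leaving 2 seats).
Remainders in descending order: Alpha 0.460, Delta 0.408, Eta 0.394, Zeta 0.323, Epsilon 0.248, Gamma 0.110, Theta 0.058.
Largest remainders: Alpha, Delta receive the extra seats.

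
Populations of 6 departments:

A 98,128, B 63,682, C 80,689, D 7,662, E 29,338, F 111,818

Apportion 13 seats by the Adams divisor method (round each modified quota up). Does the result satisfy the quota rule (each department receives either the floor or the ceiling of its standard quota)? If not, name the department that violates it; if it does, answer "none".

none

Standard quotas: A 3.260, B 2.116, C 2.681, D 0.255, E 0.975, F 3.715.
Adams allocation: A 3, B 2, C 3, D 1, E 1, F 3.
Every allocation lies between the lower and upper quota.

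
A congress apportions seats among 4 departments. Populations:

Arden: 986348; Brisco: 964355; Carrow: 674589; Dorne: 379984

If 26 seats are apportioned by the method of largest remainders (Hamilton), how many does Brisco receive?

Standard divisor: 3005276 ÷ 26 ≈ 115587.538.
Standard quotas: Arden 8.5333, Brisco 8.3431, Carrow 5.8362, Dorne 3.2874.
Lower quotas: Arden 8, Brisco 8, Carrow 5, Dorne 3 (sum 24, leaving 2 seats).
Remainders in descending order: Carrow 0.8362, Arden 0.5333, Brisco 0.3431, Dorne 0.2874.
Largest remainders: Carrow, Arden receive the extra seats.
Brisco receives 8.

8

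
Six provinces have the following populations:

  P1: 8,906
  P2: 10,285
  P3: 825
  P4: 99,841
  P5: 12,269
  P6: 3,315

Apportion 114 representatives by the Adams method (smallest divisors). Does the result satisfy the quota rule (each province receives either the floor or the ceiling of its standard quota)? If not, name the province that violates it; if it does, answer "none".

P4

Standard quotas: P1 7.496, P2 8.657, P3 0.694, P4 84.036, P5 10.327, P6 2.790.
Adams allocation: P1 8, P2 9, P3 1, P4 82, P5 11, P6 3.
P4 has quota 84.036 (lower 84, upper 85) but receives 82 — outside the quota interval.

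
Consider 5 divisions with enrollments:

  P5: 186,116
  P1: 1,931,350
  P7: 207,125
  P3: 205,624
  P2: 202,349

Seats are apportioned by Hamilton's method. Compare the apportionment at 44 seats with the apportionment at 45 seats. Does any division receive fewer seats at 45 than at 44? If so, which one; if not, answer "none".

none

At 44 seats: P5 3, P1 31, P7 4, P3 3, P2 3.
At 45 seats: P5 3, P1 32, P7 4, P3 3, P2 3.
No division's allocation decreased.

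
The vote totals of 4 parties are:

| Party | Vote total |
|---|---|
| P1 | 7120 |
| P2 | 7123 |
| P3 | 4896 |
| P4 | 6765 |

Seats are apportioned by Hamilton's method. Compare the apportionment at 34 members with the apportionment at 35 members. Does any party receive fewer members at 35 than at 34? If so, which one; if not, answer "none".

At 34 seats: P1 9, P2 9, P3 7, P4 9.
At 35 seats: P1 10, P2 10, P3 6, P4 9.
P3 drops from 7 to 6.

P3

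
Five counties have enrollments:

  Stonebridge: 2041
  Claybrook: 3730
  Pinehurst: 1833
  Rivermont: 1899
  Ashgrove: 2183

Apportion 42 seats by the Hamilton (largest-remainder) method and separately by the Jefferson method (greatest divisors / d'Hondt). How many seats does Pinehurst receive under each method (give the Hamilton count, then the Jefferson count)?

Hamilton: Stonebridge 7, Claybrook 13, Pinehurst 7, Rivermont 7, Ashgrove 8.
Jefferson: Stonebridge 7, Claybrook 14, Pinehurst 6, Rivermont 7, Ashgrove 8.
Pinehurst gets 7 under Hamilton and 6 under Jefferson.

7 and 6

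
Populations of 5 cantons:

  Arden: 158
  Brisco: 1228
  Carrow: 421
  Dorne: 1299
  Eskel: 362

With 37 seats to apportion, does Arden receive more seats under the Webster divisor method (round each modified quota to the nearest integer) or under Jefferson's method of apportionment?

Webster: Arden 2, Brisco 13, Carrow 4, Dorne 14, Eskel 4.
Jefferson: Arden 1, Brisco 14, Carrow 4, Dorne 14, Eskel 4.
Arden gets 2 under Webster and 1 under Jefferson.

Webster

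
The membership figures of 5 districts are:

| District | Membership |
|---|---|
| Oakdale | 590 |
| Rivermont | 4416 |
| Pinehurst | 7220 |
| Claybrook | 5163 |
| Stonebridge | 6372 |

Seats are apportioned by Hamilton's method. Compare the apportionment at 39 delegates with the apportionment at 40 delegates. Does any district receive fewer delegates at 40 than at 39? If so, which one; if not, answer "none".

none

At 39 seats: Oakdale 1, Rivermont 7, Pinehurst 12, Claybrook 9, Stonebridge 10.
At 40 seats: Oakdale 1, Rivermont 7, Pinehurst 12, Claybrook 9, Stonebridge 11.
No district's allocation decreased.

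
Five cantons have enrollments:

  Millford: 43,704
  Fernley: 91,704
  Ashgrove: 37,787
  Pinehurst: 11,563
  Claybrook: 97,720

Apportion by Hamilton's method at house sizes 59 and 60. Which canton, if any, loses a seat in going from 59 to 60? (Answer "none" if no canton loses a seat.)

Pinehurst

At 59 seats: Millford 9, Fernley 19, Ashgrove 8, Pinehurst 3, Claybrook 20.
At 60 seats: Millford 9, Fernley 20, Ashgrove 8, Pinehurst 2, Claybrook 21.
Pinehurst drops from 3 to 2.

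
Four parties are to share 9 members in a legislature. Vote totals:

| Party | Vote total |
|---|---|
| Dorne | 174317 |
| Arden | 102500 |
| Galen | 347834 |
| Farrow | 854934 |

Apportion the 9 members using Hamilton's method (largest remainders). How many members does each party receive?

Standard divisor: 1479585 ÷ 9 ≈ 164398.333.
Standard quotas: Dorne 1.0603, Arden 0.6235, Galen 2.1158, Farrow 5.2004.
Lower quotas: Dorne 1, Arden 0, Galen 2, Farrow 5 (sum 8, leaving 1 seat).
Remainders in descending order: Arden 0.6235, Farrow 0.2004, Galen 0.1158, Dorne 0.0603.
The surplus seat goes to Arden.

Dorne 1; Arden 1; Galen 2; Farrow 5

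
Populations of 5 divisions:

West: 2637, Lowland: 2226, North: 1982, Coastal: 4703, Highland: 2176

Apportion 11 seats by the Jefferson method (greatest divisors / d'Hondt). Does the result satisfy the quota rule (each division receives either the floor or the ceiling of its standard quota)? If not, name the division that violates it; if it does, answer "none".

Standard quotas: West 2.114, Lowland 1.784, North 1.589, Coastal 3.770, Highland 1.744.
Jefferson allocation: West 2, Lowland 2, North 1, Coastal 4, Highland 2.
Every allocation lies between the lower and upper quota.

none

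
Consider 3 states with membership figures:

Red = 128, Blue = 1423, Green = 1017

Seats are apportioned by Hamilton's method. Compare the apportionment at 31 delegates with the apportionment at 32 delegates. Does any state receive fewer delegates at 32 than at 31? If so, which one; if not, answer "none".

Red

At 31 seats: Red 2, Blue 17, Green 12.
At 32 seats: Red 1, Blue 18, Green 13.
Red drops from 2 to 1.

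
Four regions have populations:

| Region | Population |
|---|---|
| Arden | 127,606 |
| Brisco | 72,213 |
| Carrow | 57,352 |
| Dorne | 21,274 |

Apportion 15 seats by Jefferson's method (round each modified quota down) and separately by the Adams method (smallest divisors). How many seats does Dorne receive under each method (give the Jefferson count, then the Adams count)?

Jefferson: Arden 7, Brisco 4, Carrow 3, Dorne 1.
Adams: Arden 6, Brisco 4, Carrow 3, Dorne 2.
Dorne gets 1 under Jefferson and 2 under Adams.

1 and 2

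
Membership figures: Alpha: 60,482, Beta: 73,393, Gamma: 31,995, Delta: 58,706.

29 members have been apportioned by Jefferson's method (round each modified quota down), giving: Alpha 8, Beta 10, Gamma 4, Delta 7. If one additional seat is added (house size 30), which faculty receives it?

Priority for the next seat is population ÷ (current seats + 1).
Priorities: Alpha 6720.222, Beta 6672.091, Gamma 6399.000, Delta 7338.250.
Highest priority: Delta.

Delta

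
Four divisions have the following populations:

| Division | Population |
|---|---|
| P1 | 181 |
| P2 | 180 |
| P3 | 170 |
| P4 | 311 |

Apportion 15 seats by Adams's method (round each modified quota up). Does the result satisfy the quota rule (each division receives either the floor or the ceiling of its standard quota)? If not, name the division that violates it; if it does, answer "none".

Standard quotas: P1 3.224, P2 3.207, P3 3.029, P4 5.540.
Adams allocation: P1 3, P2 3, P3 3, P4 6.
Every allocation lies between the lower and upper quota.

none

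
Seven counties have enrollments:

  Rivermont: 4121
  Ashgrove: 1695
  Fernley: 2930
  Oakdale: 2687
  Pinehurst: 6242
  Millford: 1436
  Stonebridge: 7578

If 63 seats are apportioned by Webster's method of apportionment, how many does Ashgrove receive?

Standard divisor 26689/63 ≈ 423.635; standard quotas: Rivermont 9.728, Ashgrove 4.001, Fernley 6.916, Oakdale 6.343, Pinehurst 14.734, Millford 3.390, Stonebridge 17.888.
Rounding to the nearest integer gives Rivermont 10, Ashgrove 4, Fernley 7, Oakdale 6, Pinehurst 15, Millford 3, Stonebridge 18 — total 63, matching the house size, so no adjustment is needed.
Ashgrove receives 4.

4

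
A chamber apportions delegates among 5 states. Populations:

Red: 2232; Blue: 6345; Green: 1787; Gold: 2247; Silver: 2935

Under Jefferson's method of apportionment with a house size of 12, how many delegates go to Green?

1

Standard divisor 15546/12 ≈ 1295.5; standard quotas: Red 1.723, Blue 4.898, Green 1.379, Gold 1.734, Silver 2.266.
Rounding down gives 1, 4, 1, 1, 2 = 9 seats, so the divisor must be adjusted.
With modified divisor 1100: modified quotas Red 2.029, Blue 5.768, Green 1.625, Gold 2.043, Silver 2.668.
Rounding down: Red 2, Blue 5, Green 1, Gold 2, Silver 2 (total 12).
Green receives 1.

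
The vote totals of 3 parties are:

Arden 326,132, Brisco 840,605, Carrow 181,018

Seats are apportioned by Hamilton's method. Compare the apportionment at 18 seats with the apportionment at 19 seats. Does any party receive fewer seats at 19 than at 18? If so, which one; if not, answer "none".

At 18 seats: Arden 4, Brisco 11, Carrow 3.
At 19 seats: Arden 5, Brisco 12, Carrow 2.
Carrow drops from 3 to 2.

Carrow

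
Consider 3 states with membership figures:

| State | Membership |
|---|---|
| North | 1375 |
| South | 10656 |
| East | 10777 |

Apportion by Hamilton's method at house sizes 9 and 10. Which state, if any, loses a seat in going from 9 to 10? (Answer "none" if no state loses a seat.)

North

At 9 seats: North 1, South 4, East 4.
At 10 seats: North 0, South 5, East 5.
North drops from 1 to 0.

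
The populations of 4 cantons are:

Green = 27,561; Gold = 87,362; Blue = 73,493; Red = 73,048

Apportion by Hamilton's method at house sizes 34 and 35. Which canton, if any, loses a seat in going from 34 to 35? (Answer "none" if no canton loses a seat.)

At 34 seats: Green 4, Gold 11, Blue 10, Red 9.
At 35 seats: Green 3, Gold 12, Blue 10, Red 10.
Green drops from 4 to 3.

Green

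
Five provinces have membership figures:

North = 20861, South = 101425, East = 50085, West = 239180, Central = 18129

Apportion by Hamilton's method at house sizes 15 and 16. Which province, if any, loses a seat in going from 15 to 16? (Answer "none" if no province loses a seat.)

At 15 seats: North 1, South 3, East 2, West 8, Central 1.
At 16 seats: North 1, South 4, East 2, West 9, Central 0.
Central drops from 1 to 0.

Central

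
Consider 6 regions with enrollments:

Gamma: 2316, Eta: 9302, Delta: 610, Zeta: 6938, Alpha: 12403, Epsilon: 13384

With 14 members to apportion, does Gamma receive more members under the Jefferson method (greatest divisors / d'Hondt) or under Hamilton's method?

Hamilton

Jefferson: Gamma 0, Eta 3, Delta 0, Zeta 2, Alpha 4, Epsilon 5.
Hamilton: Gamma 1, Eta 3, Delta 0, Zeta 2, Alpha 4, Epsilon 4.
Gamma gets 0 under Jefferson and 1 under Hamilton.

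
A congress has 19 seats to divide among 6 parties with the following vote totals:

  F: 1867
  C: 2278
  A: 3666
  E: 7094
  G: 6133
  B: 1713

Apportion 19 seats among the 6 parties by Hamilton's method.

F: 2; C: 2; A: 3; E: 6; G: 5; B: 1

Total 22751; standard divisor 22751/19 ≈ 1197.421.
Standard quotas: F 1.5592, C 1.9024, A 3.0616, E 5.9244, G 5.1218, B 1.4306.
Lower quotas: F 1, C 1, A 3, E 5, G 5, B 1 (sum 16, leaving 3 seats).
Remainders in descending order: E 0.9244, C 0.9024, F 0.5592, B 0.4306, G 0.1218, A 0.0616.
Largest remainders: E, C, F receive the extra seats.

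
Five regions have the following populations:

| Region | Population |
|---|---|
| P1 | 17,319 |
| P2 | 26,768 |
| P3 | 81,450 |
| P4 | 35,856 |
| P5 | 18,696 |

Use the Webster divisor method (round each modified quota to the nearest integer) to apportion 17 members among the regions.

P1 2; P2 2; P3 8; P4 3; P5 2

Standard divisor 180089/17 ≈ 10593.471; standard quotas: P1 1.635, P2 2.527, P3 7.689, P4 3.385, P5 1.765.
Rounding to the nearest integer gives 2, 3, 8, 3, 2 = 18 seats, so the divisor must be adjusted.
With modified divisor 10800: modified quotas P1 1.604, P2 2.479, P3 7.542, P4 3.320, P5 1.731.
Rounding to the nearest integer: P1 2, P2 2, P3 8, P4 3, P5 2 (total 17).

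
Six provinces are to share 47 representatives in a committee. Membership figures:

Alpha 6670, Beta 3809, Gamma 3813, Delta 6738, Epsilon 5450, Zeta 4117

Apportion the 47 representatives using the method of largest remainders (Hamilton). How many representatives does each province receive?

The standard divisor is 30597/47 = 651.
Standard quotas: Alpha 10.2458, Beta 5.8510, Gamma 5.8571, Delta 10.3502, Epsilon 8.3717, Zeta 6.3241.
Lower quotas: Alpha 10, Beta 5, Gamma 5, Delta 10, Epsilon 8, Zeta 6 (sum 44, leaving 3 seats).
Remainders in descending order: Gamma 0.8571, Beta 0.8510, Epsilon 0.3717, Delta 0.3502, Zeta 0.3241, Alpha 0.2458.
Largest remainders: Gamma, Beta, Epsilon receive the extra seats.

Alpha 10, Beta 6, Gamma 6, Delta 10, Epsilon 9, Zeta 6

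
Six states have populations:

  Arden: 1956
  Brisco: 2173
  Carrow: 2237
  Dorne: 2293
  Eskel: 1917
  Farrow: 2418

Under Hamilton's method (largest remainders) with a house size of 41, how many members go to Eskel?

6

The standard divisor is 12994/41 ≈ 316.927.
Standard quotas: Arden 6.172, Brisco 6.856, Carrow 7.058, Dorne 7.235, Eskel 6.049, Farrow 7.630.
Lower quotas: Arden 6, Brisco 6, Carrow 7, Dorne 7, Eskel 6, Farrow 7 (sum 39, leaving 2 seats).
Remainders in descending order: Brisco 0.856, Farrow 0.630, Dorne 0.235, Arden 0.172, Carrow 0.058, Eskel 0.049.
The surplus seats go to Brisco, Farrow.
Eskel receives 6.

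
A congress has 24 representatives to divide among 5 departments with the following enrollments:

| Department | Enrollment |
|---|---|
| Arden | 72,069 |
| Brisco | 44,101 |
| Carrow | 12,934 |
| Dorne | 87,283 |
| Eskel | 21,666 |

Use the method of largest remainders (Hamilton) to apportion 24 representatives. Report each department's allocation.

Total 238053; standard divisor 238053/24 ≈ 9918.875.
Standard quotas: Arden 7.2658, Brisco 4.4462, Carrow 1.3040, Dorne 8.7997, Eskel 2.1843.
Lower quotas: Arden 7, Brisco 4, Carrow 1, Dorne 8, Eskel 2 (sum 22, leaving 2 seats).
Remainders in descending order: Dorne 0.7997, Brisco 0.4462, Carrow 0.3040, Arden 0.2658, Eskel 0.1843.
The surplus seats go to Dorne, Brisco.

Arden: 7; Brisco: 5; Carrow: 1; Dorne: 9; Eskel: 2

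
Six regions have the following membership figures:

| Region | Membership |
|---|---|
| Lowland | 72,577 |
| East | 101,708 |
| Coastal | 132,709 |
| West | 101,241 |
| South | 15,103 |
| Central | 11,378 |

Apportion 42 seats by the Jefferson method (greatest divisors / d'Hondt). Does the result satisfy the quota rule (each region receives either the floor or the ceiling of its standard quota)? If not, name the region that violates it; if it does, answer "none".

none

Standard quotas: Lowland 7.012, East 9.826, Coastal 12.822, West 9.781, South 1.459, Central 1.099.
Jefferson allocation: Lowland 7, East 10, Coastal 13, West 10, South 1, Central 1.
Every allocation lies between the lower and upper quota.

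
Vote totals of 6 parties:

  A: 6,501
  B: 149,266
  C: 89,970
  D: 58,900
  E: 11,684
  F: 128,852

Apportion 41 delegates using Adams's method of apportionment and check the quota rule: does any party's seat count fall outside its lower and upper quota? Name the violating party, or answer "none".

Standard quotas: A 0.599, B 13.747, C 8.286, D 5.425, E 1.076, F 11.867.
Adams allocation: A 1, B 13, C 8, D 6, E 1, F 12.
Every allocation lies between the lower and upper quota.

none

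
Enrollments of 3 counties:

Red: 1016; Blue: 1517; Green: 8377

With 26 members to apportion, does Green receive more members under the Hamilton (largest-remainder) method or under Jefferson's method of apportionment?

Jefferson

Hamilton: Red 2, Blue 4, Green 20.
Jefferson: Red 2, Blue 3, Green 21.
Green gets 20 under Hamilton and 21 under Jefferson.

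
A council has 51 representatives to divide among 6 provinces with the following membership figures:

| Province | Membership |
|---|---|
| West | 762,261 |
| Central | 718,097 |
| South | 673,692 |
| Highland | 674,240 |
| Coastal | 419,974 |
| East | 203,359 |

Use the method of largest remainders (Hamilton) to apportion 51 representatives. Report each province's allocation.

West=11; Central=11; South=10; Highland=10; Coastal=6; East=3

Total 3451623; standard divisor 3451623/51 ≈ 67678.882.
Standard quotas: West 11.2629, Central 10.6104, South 9.9542, Highland 9.9623, Coastal 6.2054, East 3.0048.
Lower quotas: West 11, Central 10, South 9, Highland 9, Coastal 6, East 3 (sum 48, leaving 3 seats).
Remainders in descending order: Highland 0.9623, South 0.9542, Central 0.6104, West 0.2629, Coastal 0.2054, East 0.0048.
Largest remainders: Highland, South, Central receive the extra seats.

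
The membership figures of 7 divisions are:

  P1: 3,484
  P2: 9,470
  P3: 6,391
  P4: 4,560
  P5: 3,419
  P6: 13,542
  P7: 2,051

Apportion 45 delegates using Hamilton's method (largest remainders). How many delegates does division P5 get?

3

Standard divisor: 42917 ÷ 45 ≈ 953.711.
Standard quotas: P1 3.6531, P2 9.9296, P3 6.7012, P4 4.7813, P5 3.5849, P6 14.1993, P7 2.1505.
Lower quotas: P1 3, P2 9, P3 6, P4 4, P5 3, P6 14, P7 2 (sum 41, leaving 4 seats).
Remainders in descending order: P2 0.9296, P4 0.7813, P3 0.7012, P1 0.6531, P5 0.5849, P6 0.1993, P7 0.1505.
Largest remainders: P2, P4, P3, P1 receive the extra seats.
P5 receives 3.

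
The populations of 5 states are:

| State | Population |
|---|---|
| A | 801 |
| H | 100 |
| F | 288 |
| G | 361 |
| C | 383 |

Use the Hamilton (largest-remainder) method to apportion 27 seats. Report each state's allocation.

Standard divisor: 1933 ÷ 27 ≈ 71.593.
Standard quotas: A 11.188, H 1.397, F 4.023, G 5.042, C 5.350.
Lower quotas: A 11, H 1, F 4, G 5, C 5 (sum 26, leaving 1 seat).
Remainders in descending order: H 0.397, C 0.350, A 0.188, G 0.042, F 0.023.
Largest remainder: H receives the extra seat.

A: 11; H: 2; F: 4; G: 5; C: 5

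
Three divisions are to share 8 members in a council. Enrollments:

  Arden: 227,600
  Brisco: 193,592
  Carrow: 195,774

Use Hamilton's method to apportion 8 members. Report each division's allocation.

Arden 3, Brisco 2, Carrow 3

Total 616966; standard divisor 616966/8 ≈ 77120.75.
Standard quotas: Arden 2.9512, Brisco 2.5102, Carrow 2.5385.
Lower quotas: Arden 2, Brisco 2, Carrow 2 (sum 6, leaving 2 seats).
Remainders in descending order: Arden 0.9512, Carrow 0.5385, Brisco 0.5102.
The surplus seats go to Arden, Carrow.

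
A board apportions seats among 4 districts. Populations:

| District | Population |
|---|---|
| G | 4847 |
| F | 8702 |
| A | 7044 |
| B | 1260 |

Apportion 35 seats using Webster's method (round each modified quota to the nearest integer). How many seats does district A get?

Standard divisor 21853/35 ≈ 624.371; standard quotas: G 7.763, F 13.937, A 11.282, B 2.018.
Rounding to the nearest integer gives G 8, F 14, A 11, B 2 — total 35, matching the house size, so no adjustment is needed.
A receives 11.

11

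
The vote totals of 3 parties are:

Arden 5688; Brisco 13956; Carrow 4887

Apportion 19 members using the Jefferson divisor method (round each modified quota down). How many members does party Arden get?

Standard divisor 24531/19 ≈ 1291.105; standard quotas: Arden 4.406, Brisco 10.809, Carrow 3.785.
Rounding down gives 4, 10, 3 = 17 seats, so the divisor must be adjusted.
With modified divisor 1200: modified quotas Arden 4.740, Brisco 11.630, Carrow 4.072.
Rounding down: Arden 4, Brisco 11, Carrow 4 (total 19).
Arden receives 4.

4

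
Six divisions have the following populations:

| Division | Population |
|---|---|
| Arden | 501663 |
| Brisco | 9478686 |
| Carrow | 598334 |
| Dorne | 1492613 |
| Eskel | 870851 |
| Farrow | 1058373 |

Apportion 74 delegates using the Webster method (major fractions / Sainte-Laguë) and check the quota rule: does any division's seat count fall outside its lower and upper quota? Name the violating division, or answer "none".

Standard quotas: Arden 2.652, Brisco 50.100, Carrow 3.163, Dorne 7.889, Eskel 4.603, Farrow 5.594.
Webster allocation: Arden 3, Brisco 49, Carrow 3, Dorne 8, Eskel 5, Farrow 6.
Brisco has quota 50.100 (lower 50, upper 51) but receives 49 — outside the quota interval.

Brisco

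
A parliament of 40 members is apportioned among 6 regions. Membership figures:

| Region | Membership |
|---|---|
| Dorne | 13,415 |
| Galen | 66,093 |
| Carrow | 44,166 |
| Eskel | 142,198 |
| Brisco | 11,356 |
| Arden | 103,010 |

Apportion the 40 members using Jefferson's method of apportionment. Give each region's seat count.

Dorne 1; Galen 7; Carrow 4; Eskel 16; Brisco 1; Arden 11

Standard divisor 380238/40 ≈ 9505.95; standard quotas: Dorne 1.411, Galen 6.953, Carrow 4.646, Eskel 14.959, Brisco 1.195, Arden 10.836.
Rounding down gives 1, 6, 4, 14, 1, 10 = 36 seats, so the divisor must be adjusted.
With modified divisor 8871.12: modified quotas Dorne 1.512, Galen 7.450, Carrow 4.979, Eskel 16.029, Brisco 1.280, Arden 11.612.
Rounding down: Dorne 1, Galen 7, Carrow 4, Eskel 16, Brisco 1, Arden 11 (total 40).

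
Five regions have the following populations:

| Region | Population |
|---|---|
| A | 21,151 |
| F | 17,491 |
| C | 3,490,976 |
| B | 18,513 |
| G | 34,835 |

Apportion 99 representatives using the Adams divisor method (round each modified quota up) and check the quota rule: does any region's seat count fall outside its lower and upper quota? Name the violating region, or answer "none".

Standard quotas: A 0.584, F 0.483, C 96.458, B 0.512, G 0.963.
Adams allocation: A 1, F 1, C 95, B 1, G 1.
C has quota 96.458 (lower 96, upper 97) but receives 95 — outside the quota interval.

C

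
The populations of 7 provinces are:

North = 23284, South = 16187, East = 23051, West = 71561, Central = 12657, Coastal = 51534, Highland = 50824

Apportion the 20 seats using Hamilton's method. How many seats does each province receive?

The standard divisor is 249098/20 ≈ 12454.9.
Standard quotas: North 1.8695, South 1.2996, East 1.8508, West 5.7456, Central 1.0162, Coastal 4.1376, Highland 4.0806.
Lower quotas: North 1, South 1, East 1, West 5, Central 1, Coastal 4, Highland 4 (sum 17, leaving 3 seats).
Remainders in descending order: North 0.8695, East 0.8508, West 0.7456, South 0.2996, Coastal 0.1376, Highland 0.0806, Central 0.0162.
Largest remainders: North, East, West receive the extra seats.

North 2; South 1; East 2; West 6; Central 1; Coastal 4; Highland 4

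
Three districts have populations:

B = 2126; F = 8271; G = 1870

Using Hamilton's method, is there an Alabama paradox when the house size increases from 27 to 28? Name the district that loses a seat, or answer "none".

At 27 seats: B 5, F 18, G 4.
At 28 seats: B 5, F 19, G 4.
No district's allocation decreased.

none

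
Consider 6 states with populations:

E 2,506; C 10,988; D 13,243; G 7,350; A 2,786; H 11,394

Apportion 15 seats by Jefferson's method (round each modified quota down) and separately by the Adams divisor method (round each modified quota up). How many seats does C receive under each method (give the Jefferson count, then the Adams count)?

Jefferson: E 0, C 4, D 4, G 2, A 1, H 4.
Adams: E 1, C 3, D 4, G 2, A 1, H 4.
C gets 4 under Jefferson and 3 under Adams.

4 and 3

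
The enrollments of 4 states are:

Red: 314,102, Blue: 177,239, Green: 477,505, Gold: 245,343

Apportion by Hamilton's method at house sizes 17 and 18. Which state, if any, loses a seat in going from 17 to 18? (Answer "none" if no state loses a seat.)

At 17 seats: Red 4, Blue 3, Green 7, Gold 3.
At 18 seats: Red 5, Blue 2, Green 7, Gold 4.
Blue drops from 3 to 2.

Blue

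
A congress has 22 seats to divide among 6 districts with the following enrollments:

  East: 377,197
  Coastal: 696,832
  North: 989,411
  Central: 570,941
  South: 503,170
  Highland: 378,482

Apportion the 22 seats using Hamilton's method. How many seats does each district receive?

East 2, Coastal 4, North 6, Central 4, South 3, Highland 3

Total 3516033; standard divisor 3516033/22 ≈ 159819.682.
Standard quotas: East 2.3601, Coastal 4.3601, North 6.1908, Central 3.5724, South 3.1484, Highland 2.3682.
Lower quotas: East 2, Coastal 4, North 6, Central 3, South 3, Highland 2 (sum 20, leaving 2 seats).
Remainders in descending order: Central 0.5724, Highland 0.3682, East 0.3601, Coastal 0.3601, North 0.1908, South 0.1484.
Largest remainders: Central, Highland receive the extra seats.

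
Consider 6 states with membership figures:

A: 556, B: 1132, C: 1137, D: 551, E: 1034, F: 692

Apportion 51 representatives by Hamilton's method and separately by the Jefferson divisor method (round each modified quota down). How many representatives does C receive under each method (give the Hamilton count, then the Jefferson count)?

Hamilton: A 6, B 11, C 11, D 6, E 10, F 7.
Jefferson: A 5, B 12, C 12, D 5, E 10, F 7.
C gets 11 under Hamilton and 12 under Jefferson.

11 and 12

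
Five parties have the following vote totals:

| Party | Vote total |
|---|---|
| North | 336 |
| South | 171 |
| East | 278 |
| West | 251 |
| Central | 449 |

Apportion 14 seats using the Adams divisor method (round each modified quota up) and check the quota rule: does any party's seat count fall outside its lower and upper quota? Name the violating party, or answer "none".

Standard quotas: North 3.168, South 1.612, East 2.621, West 2.366, Central 4.233.
Adams allocation: North 3, South 2, East 3, West 2, Central 4.
Every allocation lies between the lower and upper quota.

none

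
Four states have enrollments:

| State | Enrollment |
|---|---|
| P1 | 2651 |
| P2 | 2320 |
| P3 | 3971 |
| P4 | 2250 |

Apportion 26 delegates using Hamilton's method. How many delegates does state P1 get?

6

Total 11192; standard divisor 11192/26 ≈ 430.462.
Standard quotas: P1 6.159, P2 5.390, P3 9.225, P4 5.227.
Lower quotas: P1 6, P2 5, P3 9, P4 5 (sum 25, leaving 1 seat).
Remainders in descending order: P2 0.390, P4 0.227, P3 0.225, P1 0.159.
The surplus seat goes to P2.
P1 receives 6.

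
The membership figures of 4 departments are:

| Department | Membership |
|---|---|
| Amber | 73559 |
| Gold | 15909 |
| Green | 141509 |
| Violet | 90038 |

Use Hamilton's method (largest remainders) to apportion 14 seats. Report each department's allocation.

Amber: 3, Gold: 1, Green: 6, Violet: 4

Total 321015; standard divisor 321015/14 ≈ 22929.643.
Standard quotas: Amber 3.2080, Gold 0.6938, Green 6.1714, Violet 3.9267.
Lower quotas: Amber 3, Gold 0, Green 6, Violet 3 (sum 12, leaving 2 seats).
Remainders in descending order: Violet 0.9267, Gold 0.6938, Amber 0.2080, Green 0.1714.
Largest remainders: Violet, Gold receive the extra seats.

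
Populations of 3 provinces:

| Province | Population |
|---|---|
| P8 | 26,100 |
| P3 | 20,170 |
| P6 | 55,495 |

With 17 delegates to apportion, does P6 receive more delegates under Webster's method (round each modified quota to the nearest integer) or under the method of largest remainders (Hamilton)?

Webster

Webster: P8 4, P3 3, P6 10.
Hamilton: P8 4, P3 4, P6 9.
P6 gets 10 under Webster and 9 under Hamilton.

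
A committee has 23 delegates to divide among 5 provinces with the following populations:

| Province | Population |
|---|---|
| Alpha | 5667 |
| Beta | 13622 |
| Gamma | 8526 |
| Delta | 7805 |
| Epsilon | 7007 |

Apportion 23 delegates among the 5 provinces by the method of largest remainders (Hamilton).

Standard divisor: 42627 ÷ 23 ≈ 1853.348.
Standard quotas: Alpha 3.0577, Beta 7.3499, Gamma 4.6003, Delta 4.2113, Epsilon 3.7807.
Lower quotas: Alpha 3, Beta 7, Gamma 4, Delta 4, Epsilon 3 (sum 21, leaving 2 seats).
Remainders in descending order: Epsilon 0.7807, Gamma 0.6003, Beta 0.3499, Delta 0.2113, Alpha 0.0577.
Largest remainders: Epsilon, Gamma receive the extra seats.

Alpha 3, Beta 7, Gamma 5, Delta 4, Epsilon 4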